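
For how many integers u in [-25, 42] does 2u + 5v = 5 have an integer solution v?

gcd(5, 2) = 1.
By Bézout, 2×(-2) + 5×(1) = 1.
Particular solution: (0, 1).
General solution: u = 0 + 5t, v = 1 - 2t for integer t.
-25 ≤ 0 + 5t ≤ 42 gives t ∈ [-5, 8], which is 14 values.

14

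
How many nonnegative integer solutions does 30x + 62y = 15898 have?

gcd(62, 30) = 2.
By Bézout, 30·(-2) + 62·(1) = 2.
One solution: (5, 254).
General: x = 5 + 31t, y = 254 - 15t.
x ≥ 0 ⇒ t ≥ 0; y ≥ 0 ⇒ t ≤ 16. So t ∈ [0, 16]: 17 solutions.

17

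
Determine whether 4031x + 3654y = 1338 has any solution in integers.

gcd(4031, 3654) = 29  (4031 = 1·3654 + 377, 3654 = 9·377 + 261, 377 = 1·261 + 116, 261 = 2·116 + 29, 116 = 4·29).
29 does not divide 1338 (remainder 4), so no integer solutions.

no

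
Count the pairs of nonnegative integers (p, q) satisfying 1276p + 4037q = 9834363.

gcd(4037, 1276) = 11.
By Bézout, 1276×(-174) + 4037×(55) = 11.
One solution: (16, 2431).
General: p = 16 + 367t, q = 2431 - 116t.
p ≥ 0 ⇒ t ≥ 0; q ≥ 0 ⇒ t ≤ 20. So t ∈ [0, 20]: 21 solutions.

21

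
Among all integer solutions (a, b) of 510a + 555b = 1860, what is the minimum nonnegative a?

gcd(555, 510):
  555 = 1·510 + 45
  510 = 11·45 + 15
  45 = 3·15
so gcd(555, 510) = 15.
15 divides 1860, so solutions exist.
Back-substitute for Bézout coefficients:
  15 = 510 - 11·45
  ... = 510·(12) + 555·(-11)
Scale by 1860/15 = 124: (a₀, b₀) = (1488, -1364).
General solution: a = 1488 + 37t, b = -1364 - 34t for integer t.
a ≥ 0: smallest is 1488 mod 37 = 8 (at t = -40), with b = -4.

8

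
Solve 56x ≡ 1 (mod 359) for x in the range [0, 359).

109

gcd(359, 56):
  359 = 6·56 + 23
  56 = 2·23 + 10
  23 = 2·10 + 3
  10 = 3·3 + 1
  3 = 3·1
so gcd(359, 56) = 1.
Back-substitute for Bézout coefficients:
  1 = 10 - 3·3
  ... = 56·(109) + 359·(-17)
So 56·109 ≡ 1 (mod 359), and 109 mod 359 = 109.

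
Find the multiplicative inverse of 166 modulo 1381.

gcd(1381, 166) = 1  (1381 = 8·166 + 53, 166 = 3·53 + 7, 53 = 7·7 + 4, 7 = 1·4 + 3, 4 = 1·3 + 1, 3 = 3·1).
Back-substituting, 166·(-391) + 1381·(47) = 1.
So 166·-391 ≡ 1 (mod 1381), and -391 mod 1381 = 990.

990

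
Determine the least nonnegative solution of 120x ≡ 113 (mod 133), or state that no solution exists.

22

gcd(133, 120) = 1  (133 = 1×120 + 13, 120 = 9×13 + 3, 13 = 4×3 + 1, 3 = 3×1).
1 divides 113, so solutions exist.
Back-substituting, 120×(-41) + 133×(37) = 1.
So 120×(-41) ≡ 1 (mod 133); multiply by 113: x ≡ -4633 (mod 133).
Smallest nonnegative: x = -4633 mod 133 = 22.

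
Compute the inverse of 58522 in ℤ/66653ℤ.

62251

gcd(66653, 58522):
  66653 = 1*58522 + 8131
  58522 = 7*8131 + 1605
  8131 = 5*1605 + 106
  1605 = 15*106 + 15
  106 = 7*15 + 1
  15 = 15*1
so gcd(66653, 58522) = 1.
Back-substitute for Bézout coefficients:
  1 = 106 - 7*15
  ... = 58522*(-4402) + 66653*(3865)
So 58522*-4402 ≡ 1 (mod 66653), and -4402 mod 66653 = 62251.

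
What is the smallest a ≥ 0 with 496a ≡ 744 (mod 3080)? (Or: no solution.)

gcd(3080, 496) = 8  (3080 = 6*496 + 104, 496 = 4*104 + 80, 104 = 1*80 + 24, 80 = 3*24 + 8, 24 = 3*8).
8 divides 744, so solutions exist.
Back-substituting, 496*(118) + 3080*(-19) = 8.
So 496*(118) ≡ 8 (mod 3080); multiply by 93: a ≡ 10974 (mod 385).
Smallest nonnegative: a = 10974 mod 385 = 194.

194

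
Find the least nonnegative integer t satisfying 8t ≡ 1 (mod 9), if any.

gcd(9, 8) = 1  (9 = 1*8 + 1, 8 = 8*1).
1 divides 1, so solutions exist.
Back-substituting, 8*(-1) + 9*(1) = 1.
So 8*(-1) ≡ 1 (mod 9); multiply by 1: t ≡ -1 (mod 9).
Smallest nonnegative: t = -1 mod 9 = 8.

8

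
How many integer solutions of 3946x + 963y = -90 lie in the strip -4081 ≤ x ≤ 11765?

17

gcd(3946, 963) = 1  (3946 = 4*963 + 94, 963 = 10*94 + 23, 94 = 4*23 + 2, 23 = 11*2 + 1, 2 = 2*1).
Back-substituting, 3946*(-461) + 963*(1889) = 1.
Scale by -90: particular solution (41490, -170010); reduce x mod 963: (81, -332).
General solution: x = 81 + 963t, y = -332 - 3946t for integer t.
-4081 ≤ 81 + 963t ≤ 11765 gives t ∈ [-4, 12], which is 17 values.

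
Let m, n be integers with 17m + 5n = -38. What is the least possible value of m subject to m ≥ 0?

1

gcd(17, 5) = 1.
1 divides -38, so solutions exist.
By Bézout, 17×(-2) + 5×(7) = 1.
Scale by -38/1 = -38: (m₀, n₀) = (76, -266).
General solution: m = 76 + 5t, n = -266 - 17t for integer t.
m ≥ 0: smallest is 76 mod 5 = 1 (at t = -15), with n = -11.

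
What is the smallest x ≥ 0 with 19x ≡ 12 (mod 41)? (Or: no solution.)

33

gcd(41, 19) = 1  (41 = 2*19 + 3, 19 = 6*3 + 1, 3 = 3*1).
1 divides 12, so solutions exist.
Back-substituting, 19*(13) + 41*(-6) = 1.
So 19*(13) ≡ 1 (mod 41); multiply by 12: x ≡ 156 (mod 41).
Smallest nonnegative: x = 156 mod 41 = 33.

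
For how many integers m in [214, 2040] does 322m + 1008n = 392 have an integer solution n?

26

gcd(1008, 322):
  1008 = 3·322 + 42
  322 = 7·42 + 28
  42 = 1·28 + 14
  28 = 2·14
so gcd(1008, 322) = 14.
Back-substitute for Bézout coefficients:
  14 = 42 - 1·28
  ... = 322·(-25) + 1008·(8)
Scale by 28: particular solution (-700, 224); reduce m mod 72: (20, -6).
General solution: m = 20 + 72t, n = -6 - 23t for integer t.
214 ≤ 20 + 72t ≤ 2040 gives t ∈ [3, 28], which is 26 values.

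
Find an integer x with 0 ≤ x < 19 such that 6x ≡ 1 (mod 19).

16

gcd(19, 6):
  19 = 3·6 + 1
  6 = 6·1
so gcd(19, 6) = 1.
Back-substitute for Bézout coefficients:
  1 = 19 - 3·6
  ... = 6·(-3) + 19·(1)
So 6·-3 ≡ 1 (mod 19), and -3 mod 19 = 16.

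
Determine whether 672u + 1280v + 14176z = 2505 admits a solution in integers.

no

gcd(1280, 672) = 32.
gcd(32, 14176) = 32.
32 does not divide 2505 (remainder 9), so no integer solutions.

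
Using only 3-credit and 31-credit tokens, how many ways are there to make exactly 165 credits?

2

Need nonnegative integers with 3j + 31k = 165.
gcd(3, 31) = 1, and 3·(-10) + 31·(1) = 1.
So (j₀, k₀) = (-1650, 165); general j = -1650 + 31t, k = 165 - 3t.
j ≥ 0 ⇒ t ≥ 54; k ≥ 0 ⇒ t ≤ 55. That's 2 values of t.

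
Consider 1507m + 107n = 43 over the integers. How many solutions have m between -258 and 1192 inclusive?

14

gcd(1507, 107) = 1.
By Bézout, 1507×(12) + 107×(-169) = 1.
Particular solution: (88, -1239).
General solution: m = 88 + 107t, n = -1239 - 1507t for integer t.
-258 ≤ 88 + 107t ≤ 1192 gives t ∈ [-3, 10], which is 14 values.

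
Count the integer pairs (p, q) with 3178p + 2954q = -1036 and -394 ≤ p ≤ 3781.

20

gcd(3178, 2954) = 14  (3178 = 1*2954 + 224, 2954 = 13*224 + 42, 224 = 5*42 + 14, 42 = 3*14).
Back-substituting, 3178*(66) + 2954*(-71) = 14.
Scale by -74: particular solution (-4884, 5254); reduce p mod 211: (180, -194).
General solution: p = 180 + 211t, q = -194 - 227t for integer t.
-394 ≤ 180 + 211t ≤ 3781 gives t ∈ [-2, 17], which is 20 values.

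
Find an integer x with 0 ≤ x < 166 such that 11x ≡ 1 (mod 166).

151

gcd(166, 11) = 1.
By Bézout, 11×(-15) + 166×(1) = 1.
So 11×-15 ≡ 1 (mod 166), and -15 mod 166 = 151.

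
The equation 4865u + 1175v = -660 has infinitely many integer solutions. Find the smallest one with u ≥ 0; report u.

231

gcd(4865, 1175) = 5  (4865 = 4·1175 + 165, 1175 = 7·165 + 20, 165 = 8·20 + 5, 20 = 4·5).
5 divides -660, so solutions exist.
Back-substituting, 4865·(57) + 1175·(-236) = 5.
Scale by -660/5 = -132: (u₀, v₀) = (-7524, 31152).
General solution: u = -7524 + 235t, v = 31152 - 973t for integer t.
u ≥ 0: smallest is -7524 mod 235 = 231 (at t = 33), with v = -957.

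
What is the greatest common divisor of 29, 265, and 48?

1

gcd(265, 29):
  265 = 9*29 + 4
  29 = 7*4 + 1
  4 = 4*1
so gcd(265, 29) = 1.
gcd(1, 48) = 1.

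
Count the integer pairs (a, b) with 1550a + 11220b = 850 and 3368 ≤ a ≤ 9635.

5

gcd(11220, 1550):
  11220 = 7·1550 + 370
  1550 = 4·370 + 70
  370 = 5·70 + 20
  70 = 3·20 + 10
  20 = 2·10
so gcd(11220, 1550) = 10.
Back-substitute for Bézout coefficients:
  10 = 70 - 3·20
  ... = 1550·(485) + 11220·(-67)
Scale by 85: particular solution (41225, -5695); reduce a mod 1122: (833, -115).
General solution: a = 833 + 1122t, b = -115 - 155t for integer t.
3368 ≤ 833 + 1122t ≤ 9635 gives t ∈ [3, 7], which is 5 values.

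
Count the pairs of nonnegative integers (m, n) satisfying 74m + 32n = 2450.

gcd(74, 32) = 2  (74 = 2×32 + 10, 32 = 3×10 + 2, 10 = 5×2).
Back-substituting, 74×(-3) + 32×(7) = 2.
Scale by 1225: one solution is (-3675, 8575). Reduce m mod 16: (5, 65).
General: m = 5 + 16t, n = 65 - 37t.
m ≥ 0 ⇒ t ≥ 0; n ≥ 0 ⇒ t ≤ 1. So t ∈ [0, 1]: 2 solutions.

2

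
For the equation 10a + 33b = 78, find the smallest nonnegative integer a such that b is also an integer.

21

gcd(33, 10) = 1  (33 = 3*10 + 3, 10 = 3*3 + 1, 3 = 3*1).
1 divides 78, so solutions exist.
Back-substituting, 10*(10) + 33*(-3) = 1.
Scale by 78/1 = 78: (a₀, b₀) = (780, -234).
General solution: a = 780 + 33t, b = -234 - 10t for integer t.
a ≥ 0: smallest is 780 mod 33 = 21 (at t = -23), with b = -4.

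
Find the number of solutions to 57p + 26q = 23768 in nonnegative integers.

gcd(57, 26):
  57 = 2*26 + 5
  26 = 5*5 + 1
  5 = 5*1
so gcd(57, 26) = 1.
Back-substitute for Bézout coefficients:
  1 = 26 - 5*5
  ... = 57*(-5) + 26*(11)
Scale by 23768: one solution is (-118840, 261448). Reduce p mod 26: (6, 901).
General: p = 6 + 26t, q = 901 - 57t.
p ≥ 0 ⇒ t ≥ 0; q ≥ 0 ⇒ t ≤ 15. So t ∈ [0, 15]: 16 solutions.

16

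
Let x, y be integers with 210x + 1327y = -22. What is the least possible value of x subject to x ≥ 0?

101

gcd(1327, 210) = 1  (1327 = 6·210 + 67, 210 = 3·67 + 9, 67 = 7·9 + 4, 9 = 2·4 + 1, 4 = 4·1).
1 divides -22, so solutions exist.
Back-substituting, 210·(297) + 1327·(-47) = 1.
Scale by -22/1 = -22: (x₀, y₀) = (-6534, 1034).
General solution: x = -6534 + 1327t, y = 1034 - 210t for integer t.
x ≥ 0: smallest is -6534 mod 1327 = 101 (at t = 5), with y = -16.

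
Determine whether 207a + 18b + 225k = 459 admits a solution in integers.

gcd(207, 18) = 9.
gcd(9, 225) = 9.
9 divides 459, so integer solutions exist.

yes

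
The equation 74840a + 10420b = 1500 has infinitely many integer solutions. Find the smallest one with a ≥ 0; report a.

275

gcd(74840, 10420) = 20.
20 divides 1500, so solutions exist.
By Bézout, 74840×(-170) + 10420×(1221) = 20.
Scale by 1500/20 = 75: (a₀, b₀) = (-12750, 91575).
General solution: a = -12750 + 521t, b = 91575 - 3742t for integer t.
a ≥ 0: smallest is -12750 mod 521 = 275 (at t = 25), with b = -1975.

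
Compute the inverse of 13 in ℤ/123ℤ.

19

gcd(123, 13) = 1  (123 = 9·13 + 6, 13 = 2·6 + 1, 6 = 6·1).
Back-substituting, 13·(19) + 123·(-2) = 1.
So 13·19 ≡ 1 (mod 123), and 19 mod 123 = 19.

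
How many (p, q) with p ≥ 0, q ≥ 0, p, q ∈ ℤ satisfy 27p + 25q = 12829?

19

gcd(27, 25):
  27 = 1·25 + 2
  25 = 12·2 + 1
  2 = 2·1
so gcd(27, 25) = 1.
Back-substitute for Bézout coefficients:
  1 = 25 - 12·2
  ... = 27·(-12) + 25·(13)
Scale by 12829: one solution is (-153948, 166777). Reduce p mod 25: (2, 511).
General: p = 2 + 25t, q = 511 - 27t.
p ≥ 0 ⇒ t ≥ 0; q ≥ 0 ⇒ t ≤ 18. So t ∈ [0, 18]: 19 solutions.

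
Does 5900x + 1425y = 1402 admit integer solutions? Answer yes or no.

gcd(5900, 1425) = 25  (5900 = 4·1425 + 200, 1425 = 7·200 + 25, 200 = 8·25).
25 does not divide 1402 (remainder 2), so no integer solutions.

no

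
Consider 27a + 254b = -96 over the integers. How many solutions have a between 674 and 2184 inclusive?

6

gcd(254, 27) = 1  (254 = 9×27 + 11, 27 = 2×11 + 5, 11 = 2×5 + 1, 5 = 5×1).
Back-substituting, 27×(-47) + 254×(5) = 1.
Scale by -96: particular solution (4512, -480); reduce a mod 254: (194, -21).
General solution: a = 194 + 254t, b = -21 - 27t for integer t.
674 ≤ 194 + 254t ≤ 2184 gives t ∈ [2, 7], which is 6 values.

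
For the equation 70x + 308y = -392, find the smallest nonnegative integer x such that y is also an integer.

gcd(308, 70) = 14.
14 divides -392, so solutions exist.
By Bézout, 70×(9) + 308×(-2) = 14.
Scale by -392/14 = -28: (x₀, y₀) = (-252, 56).
General solution: x = -252 + 22t, y = 56 - 5t for integer t.
x ≥ 0: smallest is -252 mod 22 = 12 (at t = 12), with y = -4.

12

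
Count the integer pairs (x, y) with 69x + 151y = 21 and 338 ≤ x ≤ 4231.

gcd(151, 69) = 1  (151 = 2·69 + 13, 69 = 5·13 + 4, 13 = 3·4 + 1, 4 = 4·1).
Back-substituting, 69·(-35) + 151·(16) = 1.
Scale by 21: particular solution (-735, 336); reduce x mod 151: (20, -9).
General solution: x = 20 + 151t, y = -9 - 69t for integer t.
338 ≤ 20 + 151t ≤ 4231 gives t ∈ [3, 27], which is 25 values.

25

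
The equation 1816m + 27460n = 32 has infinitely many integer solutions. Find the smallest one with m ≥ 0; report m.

gcd(27460, 1816):
  27460 = 15·1816 + 220
  1816 = 8·220 + 56
  220 = 3·56 + 52
  56 = 1·52 + 4
  52 = 13·4
so gcd(27460, 1816) = 4.
4 divides 32, so solutions exist.
Back-substitute for Bézout coefficients:
  4 = 56 - 1·52
  ... = 1816·(499) + 27460·(-33)
Scale by 32/4 = 8: (m₀, n₀) = (3992, -264).
General solution: m = 3992 + 6865t, n = -264 - 454t for integer t.
m ≥ 0: smallest is 3992 mod 6865 = 3992 (at t = 0), with n = -264.

3992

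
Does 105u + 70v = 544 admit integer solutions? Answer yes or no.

no

gcd(105, 70):
  105 = 1×70 + 35
  70 = 2×35
so gcd(105, 70) = 35.
35 does not divide 544 (remainder 19), so no integer solutions.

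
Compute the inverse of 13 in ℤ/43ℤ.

gcd(43, 13) = 1.
By Bézout, 13*(10) + 43*(-3) = 1.
So 13*10 ≡ 1 (mod 43), and 10 mod 43 = 10.

10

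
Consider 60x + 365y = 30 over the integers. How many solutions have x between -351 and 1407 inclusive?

24

gcd(365, 60) = 5  (365 = 6·60 + 5, 60 = 12·5).
Back-substituting, 60·(-6) + 365·(1) = 5.
Scale by 6: particular solution (-36, 6); reduce x mod 73: (37, -6).
General solution: x = 37 + 73t, y = -6 - 12t for integer t.
-351 ≤ 37 + 73t ≤ 1407 gives t ∈ [-5, 18], which is 24 values.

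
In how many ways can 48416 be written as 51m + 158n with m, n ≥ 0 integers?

6

gcd(158, 51):
  158 = 3×51 + 5
  51 = 10×5 + 1
  5 = 5×1
so gcd(158, 51) = 1.
Back-substitute for Bézout coefficients:
  1 = 51 - 10×5
  ... = 51×(31) + 158×(-10)
Scale by 48416: one solution is (1500896, -484160). Reduce m mod 158: (54, 289).
General: m = 54 + 158t, n = 289 - 51t.
m ≥ 0 ⇒ t ≥ 0; n ≥ 0 ⇒ t ≤ 5. So t ∈ [0, 5]: 6 solutions.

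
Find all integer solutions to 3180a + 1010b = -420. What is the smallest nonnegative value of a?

gcd(3180, 1010):
  3180 = 3*1010 + 150
  1010 = 6*150 + 110
  150 = 1*110 + 40
  110 = 2*40 + 30
  40 = 1*30 + 10
  30 = 3*10
so gcd(3180, 1010) = 10.
10 divides -420, so solutions exist.
Back-substitute for Bézout coefficients:
  10 = 40 - 1*30
  ... = 3180*(27) + 1010*(-85)
Scale by -420/10 = -42: (a₀, b₀) = (-1134, 3570).
General solution: a = -1134 + 101t, b = 3570 - 318t for integer t.
a ≥ 0: smallest is -1134 mod 101 = 78 (at t = 12), with b = -246.

78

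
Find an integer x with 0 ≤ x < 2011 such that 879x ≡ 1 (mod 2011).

1391

gcd(2011, 879) = 1  (2011 = 2×879 + 253, 879 = 3×253 + 120, 253 = 2×120 + 13, 120 = 9×13 + 3, 13 = 4×3 + 1, 3 = 3×1).
Back-substituting, 879×(-620) + 2011×(271) = 1.
So 879×-620 ≡ 1 (mod 2011), and -620 mod 2011 = 1391.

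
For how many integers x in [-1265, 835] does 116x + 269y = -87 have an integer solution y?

gcd(269, 116):
  269 = 2*116 + 37
  116 = 3*37 + 5
  37 = 7*5 + 2
  5 = 2*2 + 1
  2 = 2*1
so gcd(269, 116) = 1.
Back-substitute for Bézout coefficients:
  1 = 5 - 2*2
  ... = 116*(109) + 269*(-47)
Scale by -87: particular solution (-9483, 4089); reduce x mod 269: (201, -87).
General solution: x = 201 + 269t, y = -87 - 116t for integer t.
-1265 ≤ 201 + 269t ≤ 835 gives t ∈ [-5, 2], which is 8 values.

8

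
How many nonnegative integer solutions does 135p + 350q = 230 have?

gcd(350, 135):
  350 = 2*135 + 80
  135 = 1*80 + 55
  80 = 1*55 + 25
  55 = 2*25 + 5
  25 = 5*5
so gcd(350, 135) = 5.
Back-substitute for Bézout coefficients:
  5 = 55 - 2*25
  ... = 135*(13) + 350*(-5)
Scale by 46: one solution is (598, -230). Reduce p mod 70: (38, -14).
General: p = 38 + 70t, q = -14 - 27t.
p ≥ 0 ⇒ t ≥ 0; q ≥ 0 ⇒ t ≤ -1. So t ∈ [0, -1]: 0 solutions.

0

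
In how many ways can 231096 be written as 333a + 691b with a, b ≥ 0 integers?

1

gcd(691, 333) = 1  (691 = 2×333 + 25, 333 = 13×25 + 8, 25 = 3×8 + 1, 8 = 8×1).
Back-substituting, 333×(-83) + 691×(40) = 1.
Scale by 231096: one solution is (-19180968, 9243840). Reduce a mod 691: (501, 93).
General: a = 501 + 691t, b = 93 - 333t.
a ≥ 0 ⇒ t ≥ 0; b ≥ 0 ⇒ t ≤ 0. So t ∈ [0, 0]: 1 solution.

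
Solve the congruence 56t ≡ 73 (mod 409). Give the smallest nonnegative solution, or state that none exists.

403

gcd(409, 56) = 1.
1 divides 73, so solutions exist.
By Bézout, 56*(168) + 409*(-23) = 1.
So 56*(168) ≡ 1 (mod 409); multiply by 73: t ≡ 12264 (mod 409).
Smallest nonnegative: t = 12264 mod 409 = 403.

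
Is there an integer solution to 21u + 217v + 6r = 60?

yes

gcd(217, 21):
  217 = 10×21 + 7
  21 = 3×7
so gcd(217, 21) = 7.
gcd(7, 6) = 1.
1 divides 60, so integer solutions exist.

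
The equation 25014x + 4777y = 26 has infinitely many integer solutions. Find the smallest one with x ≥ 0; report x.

gcd(25014, 4777):
  25014 = 5×4777 + 1129
  4777 = 4×1129 + 261
  1129 = 4×261 + 85
  261 = 3×85 + 6
  85 = 14×6 + 1
  6 = 6×1
so gcd(25014, 4777) = 1.
1 divides 26, so solutions exist.
Back-substitute for Bézout coefficients:
  1 = 85 - 14×6
  ... = 25014×(787) + 4777×(-4121)
Scale by 26/1 = 26: (x₀, y₀) = (20462, -107146).
General solution: x = 20462 + 4777t, y = -107146 - 25014t for integer t.
x ≥ 0: smallest is 20462 mod 4777 = 1354 (at t = -4), with y = -7090.

1354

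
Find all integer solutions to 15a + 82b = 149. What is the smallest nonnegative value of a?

gcd(82, 15) = 1.
1 divides 149, so solutions exist.
By Bézout, 15*(11) + 82*(-2) = 1.
Scale by 149/1 = 149: (a₀, b₀) = (1639, -298).
General solution: a = 1639 + 82t, b = -298 - 15t for integer t.
a ≥ 0: smallest is 1639 mod 82 = 81 (at t = -19), with b = -13.

81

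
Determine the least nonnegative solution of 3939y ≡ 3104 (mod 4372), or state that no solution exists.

gcd(4372, 3939) = 1  (4372 = 1×3939 + 433, 3939 = 9×433 + 42, 433 = 10×42 + 13, 42 = 3×13 + 3, 13 = 4×3 + 1, 3 = 3×1).
1 divides 3104, so solutions exist.
Back-substituting, 3939×(-1353) + 4372×(1219) = 1.
So 3939×(-1353) ≡ 1 (mod 4372); multiply by 3104: y ≡ -4199712 (mod 4372).
Smallest nonnegative: y = -4199712 mod 4372 = 1780.

1780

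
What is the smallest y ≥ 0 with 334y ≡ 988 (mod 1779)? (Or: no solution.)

1750

gcd(1779, 334):
  1779 = 5*334 + 109
  334 = 3*109 + 7
  109 = 15*7 + 4
  7 = 1*4 + 3
  4 = 1*3 + 1
  3 = 3*1
so gcd(1779, 334) = 1.
1 divides 988, so solutions exist.
Back-substitute for Bézout coefficients:
  1 = 4 - 1*3
  ... = 334*(-506) + 1779*(95)
So 334*(-506) ≡ 1 (mod 1779); multiply by 988: y ≡ -499928 (mod 1779).
Smallest nonnegative: y = -499928 mod 1779 = 1750.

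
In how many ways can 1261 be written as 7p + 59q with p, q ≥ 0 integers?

gcd(59, 7):
  59 = 8×7 + 3
  7 = 2×3 + 1
  3 = 3×1
so gcd(59, 7) = 1.
Back-substitute for Bézout coefficients:
  1 = 7 - 2×3
  ... = 7×(17) + 59×(-2)
Scale by 1261: one solution is (21437, -2522). Reduce p mod 59: (20, 19).
General: p = 20 + 59t, q = 19 - 7t.
p ≥ 0 ⇒ t ≥ 0; q ≥ 0 ⇒ t ≤ 2. So t ∈ [0, 2]: 3 solutions.

3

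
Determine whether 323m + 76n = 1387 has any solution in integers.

gcd(323, 76) = 19  (323 = 4*76 + 19, 76 = 4*19).
19 divides 1387, so integer solutions exist.

yes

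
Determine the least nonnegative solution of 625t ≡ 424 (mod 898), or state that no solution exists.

gcd(898, 625):
  898 = 1×625 + 273
  625 = 2×273 + 79
  273 = 3×79 + 36
  79 = 2×36 + 7
  36 = 5×7 + 1
  7 = 7×1
so gcd(898, 625) = 1.
1 divides 424, so solutions exist.
Back-substitute for Bézout coefficients:
  1 = 36 - 5×7
  ... = 625×(-125) + 898×(87)
So 625×(-125) ≡ 1 (mod 898); multiply by 424: t ≡ -53000 (mod 898).
Smallest nonnegative: t = -53000 mod 898 = 880.

880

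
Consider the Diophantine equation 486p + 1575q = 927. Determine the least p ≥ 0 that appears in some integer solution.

57

gcd(1575, 486):
  1575 = 3×486 + 117
  486 = 4×117 + 18
  117 = 6×18 + 9
  18 = 2×9
so gcd(1575, 486) = 9.
9 divides 927, so solutions exist.
Back-substitute for Bézout coefficients:
  9 = 117 - 6×18
  ... = 486×(-81) + 1575×(25)
Scale by 927/9 = 103: (p₀, q₀) = (-8343, 2575).
General solution: p = -8343 + 175t, q = 2575 - 54t for integer t.
p ≥ 0: smallest is -8343 mod 175 = 57 (at t = 48), with q = -17.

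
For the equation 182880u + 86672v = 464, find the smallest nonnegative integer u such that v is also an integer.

4390

gcd(182880, 86672):
  182880 = 2*86672 + 9536
  86672 = 9*9536 + 848
  9536 = 11*848 + 208
  848 = 4*208 + 16
  208 = 13*16
so gcd(182880, 86672) = 16.
16 divides 464, so solutions exist.
Back-substitute for Bézout coefficients:
  16 = 848 - 4*208
  ... = 182880*(-409) + 86672*(863)
Scale by 464/16 = 29: (u₀, v₀) = (-11861, 25027).
General solution: u = -11861 + 5417t, v = 25027 - 11430t for integer t.
u ≥ 0: smallest is -11861 mod 5417 = 4390 (at t = 3), with v = -9263.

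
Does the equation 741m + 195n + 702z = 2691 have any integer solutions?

gcd(741, 195) = 39  (741 = 3*195 + 156, 195 = 1*156 + 39, 156 = 4*39).
gcd(39, 702) = 39.
39 divides 2691, so integer solutions exist.

yes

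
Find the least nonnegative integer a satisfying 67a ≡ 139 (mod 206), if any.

205

gcd(206, 67) = 1.
1 divides 139, so solutions exist.
By Bézout, 67*(-83) + 206*(27) = 1.
So 67*(-83) ≡ 1 (mod 206); multiply by 139: a ≡ -11537 (mod 206).
Smallest nonnegative: a = -11537 mod 206 = 205.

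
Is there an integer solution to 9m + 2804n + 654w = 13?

gcd(2804, 9) = 1  (2804 = 311×9 + 5, 9 = 1×5 + 4, 5 = 1×4 + 1, 4 = 4×1).
gcd(1, 654) = 1.
1 divides 13, so integer solutions exist.

yes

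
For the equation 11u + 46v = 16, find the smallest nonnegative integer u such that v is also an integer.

14

gcd(46, 11) = 1  (46 = 4×11 + 2, 11 = 5×2 + 1, 2 = 2×1).
1 divides 16, so solutions exist.
Back-substituting, 11×(21) + 46×(-5) = 1.
Scale by 16/1 = 16: (u₀, v₀) = (336, -80).
General solution: u = 336 + 46t, v = -80 - 11t for integer t.
u ≥ 0: smallest is 336 mod 46 = 14 (at t = -7), with v = -3.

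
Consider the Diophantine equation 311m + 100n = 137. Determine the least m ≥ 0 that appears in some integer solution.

gcd(311, 100):
  311 = 3*100 + 11
  100 = 9*11 + 1
  11 = 11*1
so gcd(311, 100) = 1.
1 divides 137, so solutions exist.
Back-substitute for Bézout coefficients:
  1 = 100 - 9*11
  ... = 311*(-9) + 100*(28)
Scale by 137/1 = 137: (m₀, n₀) = (-1233, 3836).
General solution: m = -1233 + 100t, n = 3836 - 311t for integer t.
m ≥ 0: smallest is -1233 mod 100 = 67 (at t = 13), with n = -207.

67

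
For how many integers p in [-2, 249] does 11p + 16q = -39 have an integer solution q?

gcd(16, 11) = 1  (16 = 1·11 + 5, 11 = 2·5 + 1, 5 = 5·1).
Back-substituting, 11·(3) + 16·(-2) = 1.
Scale by -39: particular solution (-117, 78); reduce p mod 16: (11, -10).
General solution: p = 11 + 16t, q = -10 - 11t for integer t.
-2 ≤ 11 + 16t ≤ 249 gives t ∈ [0, 14], which is 15 values.

15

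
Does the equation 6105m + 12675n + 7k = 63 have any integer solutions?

gcd(12675, 6105) = 15  (12675 = 2×6105 + 465, 6105 = 13×465 + 60, 465 = 7×60 + 45, 60 = 1×45 + 15, 45 = 3×15).
gcd(15, 7) = 1.
1 divides 63, so integer solutions exist.

yes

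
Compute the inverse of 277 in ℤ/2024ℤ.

gcd(2024, 277) = 1  (2024 = 7·277 + 85, 277 = 3·85 + 22, 85 = 3·22 + 19, 22 = 1·19 + 3, 19 = 6·3 + 1, 3 = 3·1).
Back-substituting, 277·(-643) + 2024·(88) = 1.
So 277·-643 ≡ 1 (mod 2024), and -643 mod 2024 = 1381.

1381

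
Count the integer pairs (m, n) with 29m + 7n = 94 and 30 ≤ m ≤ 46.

gcd(29, 7) = 1.
By Bézout, 29×(1) + 7×(-4) = 1.
Particular solution: (3, 1).
General solution: m = 3 + 7t, n = 1 - 29t for integer t.
30 ≤ 3 + 7t ≤ 46 gives t ∈ [4, 6], which is 3 values.

3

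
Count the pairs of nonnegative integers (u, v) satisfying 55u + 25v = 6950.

gcd(55, 25) = 5.
By Bézout, 55*(1) + 25*(-2) = 5.
One solution: (0, 278).
General: u = 0 + 5t, v = 278 - 11t.
u ≥ 0 ⇒ t ≥ 0; v ≥ 0 ⇒ t ≤ 25. So t ∈ [0, 25]: 26 solutions.

26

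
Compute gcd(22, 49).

1

gcd(49, 22):
  49 = 2*22 + 5
  22 = 4*5 + 2
  5 = 2*2 + 1
  2 = 2*1
so gcd(49, 22) = 1.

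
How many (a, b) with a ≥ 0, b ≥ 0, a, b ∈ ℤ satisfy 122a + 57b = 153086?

22

gcd(122, 57):
  122 = 2·57 + 8
  57 = 7·8 + 1
  8 = 8·1
so gcd(122, 57) = 1.
Back-substitute for Bézout coefficients:
  1 = 57 - 7·8
  ... = 122·(-7) + 57·(15)
Scale by 153086: one solution is (-1071602, 2296290). Reduce a mod 57: (55, 2568).
General: a = 55 + 57t, b = 2568 - 122t.
a ≥ 0 ⇒ t ≥ 0; b ≥ 0 ⇒ t ≤ 21. So t ∈ [0, 21]: 22 solutions.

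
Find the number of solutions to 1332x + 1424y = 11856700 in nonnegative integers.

25

gcd(1424, 1332) = 4.
By Bézout, 1332·(-31) + 1424·(29) = 4.
One solution: (227, 8114).
General: x = 227 + 356t, y = 8114 - 333t.
x ≥ 0 ⇒ t ≥ 0; y ≥ 0 ⇒ t ≤ 24. So t ∈ [0, 24]: 25 solutions.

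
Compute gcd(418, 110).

22

gcd(418, 110) = 22  (418 = 3*110 + 88, 110 = 1*88 + 22, 88 = 4*22).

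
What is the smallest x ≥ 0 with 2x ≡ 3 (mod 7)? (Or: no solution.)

gcd(7, 2) = 1  (7 = 3×2 + 1, 2 = 2×1).
1 divides 3, so solutions exist.
Back-substituting, 2×(-3) + 7×(1) = 1.
So 2×(-3) ≡ 1 (mod 7); multiply by 3: x ≡ -9 (mod 7).
Smallest nonnegative: x = -9 mod 7 = 5.

5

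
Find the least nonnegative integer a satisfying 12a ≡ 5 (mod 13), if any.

8

gcd(13, 12) = 1  (13 = 1*12 + 1, 12 = 12*1).
1 divides 5, so solutions exist.
Back-substituting, 12*(-1) + 13*(1) = 1.
So 12*(-1) ≡ 1 (mod 13); multiply by 5: a ≡ -5 (mod 13).
Smallest nonnegative: a = -5 mod 13 = 8.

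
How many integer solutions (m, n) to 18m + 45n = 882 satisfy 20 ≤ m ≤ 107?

gcd(45, 18):
  45 = 2×18 + 9
  18 = 2×9
so gcd(45, 18) = 9.
Back-substitute for Bézout coefficients:
  9 = 45 - 2×18
  ... = 18×(-2) + 45×(1)
Scale by 98: particular solution (-196, 98); reduce m mod 5: (4, 18).
General solution: m = 4 + 5t, n = 18 - 2t for integer t.
20 ≤ 4 + 5t ≤ 107 gives t ∈ [4, 20], which is 17 values.

17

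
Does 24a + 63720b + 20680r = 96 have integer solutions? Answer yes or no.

gcd(63720, 24) = 24  (63720 = 2655×24).
gcd(24, 20680) = 8.
8 divides 96, so integer solutions exist.

yes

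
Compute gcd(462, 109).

gcd(462, 109) = 1  (462 = 4×109 + 26, 109 = 4×26 + 5, 26 = 5×5 + 1, 5 = 5×1).

1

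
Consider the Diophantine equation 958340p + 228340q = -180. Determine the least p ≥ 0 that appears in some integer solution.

gcd(958340, 228340):
  958340 = 4*228340 + 44980
  228340 = 5*44980 + 3440
  44980 = 13*3440 + 260
  3440 = 13*260 + 60
  260 = 4*60 + 20
  60 = 3*20
so gcd(958340, 228340) = 20.
20 divides -180, so solutions exist.
Back-substitute for Bézout coefficients:
  20 = 260 - 4*60
  ... = 958340*(3518) + 228340*(-14765)
Scale by -180/20 = -9: (p₀, q₀) = (-31662, 132885).
General solution: p = -31662 + 11417t, q = 132885 - 47917t for integer t.
p ≥ 0: smallest is -31662 mod 11417 = 2589 (at t = 3), with q = -10866.

2589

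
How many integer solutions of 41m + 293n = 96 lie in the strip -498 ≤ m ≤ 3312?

gcd(293, 41) = 1.
By Bézout, 41×(-50) + 293×(7) = 1.
Particular solution: (181, -25).
General solution: m = 181 + 293t, n = -25 - 41t for integer t.
-498 ≤ 181 + 293t ≤ 3312 gives t ∈ [-2, 10], which is 13 values.

13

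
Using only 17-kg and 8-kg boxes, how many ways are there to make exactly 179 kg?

1

Need nonnegative integers with 17j + 8k = 179.
gcd(17, 8) = 1, and 17·(1) + 8·(-2) = 1.
So (j₀, k₀) = (179, -358); general j = 179 + 8t, k = -358 - 17t.
j ≥ 0 ⇒ t ≥ -22; k ≥ 0 ⇒ t ≤ -22. That's 1 value of t.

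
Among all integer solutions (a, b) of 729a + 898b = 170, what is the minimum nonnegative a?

626

gcd(898, 729):
  898 = 1×729 + 169
  729 = 4×169 + 53
  169 = 3×53 + 10
  53 = 5×10 + 3
  10 = 3×3 + 1
  3 = 3×1
so gcd(898, 729) = 1.
1 divides 170, so solutions exist.
Back-substitute for Bézout coefficients:
  1 = 10 - 3×3
  ... = 729×(-271) + 898×(220)
Scale by 170/1 = 170: (a₀, b₀) = (-46070, 37400).
General solution: a = -46070 + 898t, b = 37400 - 729t for integer t.
a ≥ 0: smallest is -46070 mod 898 = 626 (at t = 52), with b = -508.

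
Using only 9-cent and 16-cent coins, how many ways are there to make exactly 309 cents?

2

Need nonnegative integers with 9j + 16k = 309.
gcd(9, 16) = 1, and 9·(-7) + 16·(4) = 1.
So (j₀, k₀) = (-2163, 1236); general j = -2163 + 16t, k = 1236 - 9t.
j ≥ 0 ⇒ t ≥ 136; k ≥ 0 ⇒ t ≤ 137. That's 2 values of t.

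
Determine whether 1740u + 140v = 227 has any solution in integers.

gcd(1740, 140):
  1740 = 12×140 + 60
  140 = 2×60 + 20
  60 = 3×20
so gcd(1740, 140) = 20.
20 does not divide 227 (remainder 7), so no integer solutions.

no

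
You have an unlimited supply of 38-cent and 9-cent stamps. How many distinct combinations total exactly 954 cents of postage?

Need nonnegative integers with 38j + 9k = 954.
gcd(38, 9) = 1, and 38·(-4) + 9·(17) = 1.
So (j₀, k₀) = (-3816, 16218); general j = -3816 + 9t, k = 16218 - 38t.
j ≥ 0 ⇒ t ≥ 424; k ≥ 0 ⇒ t ≤ 426. That's 3 values of t.

3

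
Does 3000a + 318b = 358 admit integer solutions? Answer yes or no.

no

gcd(3000, 318) = 6.
6 does not divide 358 (remainder 4), so no integer solutions.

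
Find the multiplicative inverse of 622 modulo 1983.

322

gcd(1983, 622) = 1  (1983 = 3×622 + 117, 622 = 5×117 + 37, 117 = 3×37 + 6, 37 = 6×6 + 1, 6 = 6×1).
Back-substituting, 622×(322) + 1983×(-101) = 1.
So 622×322 ≡ 1 (mod 1983), and 322 mod 1983 = 322.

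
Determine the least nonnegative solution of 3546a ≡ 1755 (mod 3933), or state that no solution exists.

341

gcd(3933, 3546):
  3933 = 1×3546 + 387
  3546 = 9×387 + 63
  387 = 6×63 + 9
  63 = 7×9
so gcd(3933, 3546) = 9.
9 divides 1755, so solutions exist.
Back-substitute for Bézout coefficients:
  9 = 387 - 6×63
  ... = 3546×(-61) + 3933×(55)
So 3546×(-61) ≡ 9 (mod 3933); multiply by 195: a ≡ -11895 (mod 437).
Smallest nonnegative: a = -11895 mod 437 = 341.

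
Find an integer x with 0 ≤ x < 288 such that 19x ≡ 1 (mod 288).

gcd(288, 19) = 1.
By Bézout, 19·(91) + 288·(-6) = 1.
So 19·91 ≡ 1 (mod 288), and 91 mod 288 = 91.

91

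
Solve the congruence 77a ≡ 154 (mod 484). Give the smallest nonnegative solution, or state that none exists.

2

gcd(484, 77) = 11.
11 divides 154, so solutions exist.
By Bézout, 77·(19) + 484·(-3) = 11.
So 77·(19) ≡ 11 (mod 484); multiply by 14: a ≡ 266 (mod 44).
Smallest nonnegative: a = 266 mod 44 = 2.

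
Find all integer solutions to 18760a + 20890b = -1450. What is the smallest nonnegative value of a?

gcd(20890, 18760):
  20890 = 1·18760 + 2130
  18760 = 8·2130 + 1720
  2130 = 1·1720 + 410
  1720 = 4·410 + 80
  410 = 5·80 + 10
  80 = 8·10
so gcd(20890, 18760) = 10.
10 divides -1450, so solutions exist.
Back-substitute for Bézout coefficients:
  10 = 410 - 5·80
  ... = 18760·(-255) + 20890·(229)
Scale by -1450/10 = -145: (a₀, b₀) = (36975, -33205).
General solution: a = 36975 + 2089t, b = -33205 - 1876t for integer t.
a ≥ 0: smallest is 36975 mod 2089 = 1462 (at t = -17), with b = -1313.

1462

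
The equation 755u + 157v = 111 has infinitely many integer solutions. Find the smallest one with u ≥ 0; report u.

gcd(755, 157) = 1  (755 = 4*157 + 127, 157 = 1*127 + 30, 127 = 4*30 + 7, 30 = 4*7 + 2, 7 = 3*2 + 1, 2 = 2*1).
1 divides 111, so solutions exist.
Back-substituting, 755*(68) + 157*(-327) = 1.
Scale by 111/1 = 111: (u₀, v₀) = (7548, -36297).
General solution: u = 7548 + 157t, v = -36297 - 755t for integer t.
u ≥ 0: smallest is 7548 mod 157 = 12 (at t = -48), with v = -57.

12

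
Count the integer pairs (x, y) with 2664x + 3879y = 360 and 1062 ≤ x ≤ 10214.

21

gcd(3879, 2664) = 9  (3879 = 1·2664 + 1215, 2664 = 2·1215 + 234, 1215 = 5·234 + 45, 234 = 5·45 + 9, 45 = 5·9).
Back-substituting, 2664·(83) + 3879·(-57) = 9.
Scale by 40: particular solution (3320, -2280); reduce x mod 431: (303, -208).
General solution: x = 303 + 431t, y = -208 - 296t for integer t.
1062 ≤ 303 + 431t ≤ 10214 gives t ∈ [2, 22], which is 21 values.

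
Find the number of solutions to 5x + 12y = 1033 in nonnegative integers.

gcd(12, 5) = 1.
By Bézout, 5×(5) + 12×(-2) = 1.
One solution: (5, 84).
General: x = 5 + 12t, y = 84 - 5t.
x ≥ 0 ⇒ t ≥ 0; y ≥ 0 ⇒ t ≤ 16. So t ∈ [0, 16]: 17 solutions.

17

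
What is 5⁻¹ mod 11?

gcd(11, 5) = 1.
By Bézout, 5*(-2) + 11*(1) = 1.
So 5*-2 ≡ 1 (mod 11), and -2 mod 11 = 9.

9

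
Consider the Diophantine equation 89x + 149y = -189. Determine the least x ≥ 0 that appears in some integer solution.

100

gcd(149, 89) = 1  (149 = 1×89 + 60, 89 = 1×60 + 29, 60 = 2×29 + 2, 29 = 14×2 + 1, 2 = 2×1).
1 divides -189, so solutions exist.
Back-substituting, 89×(72) + 149×(-43) = 1.
Scale by -189/1 = -189: (x₀, y₀) = (-13608, 8127).
General solution: x = -13608 + 149t, y = 8127 - 89t for integer t.
x ≥ 0: smallest is -13608 mod 149 = 100 (at t = 92), with y = -61.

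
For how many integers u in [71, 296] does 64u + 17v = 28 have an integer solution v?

gcd(64, 17) = 1  (64 = 3*17 + 13, 17 = 1*13 + 4, 13 = 3*4 + 1, 4 = 4*1).
Back-substituting, 64*(4) + 17*(-15) = 1.
Scale by 28: particular solution (112, -420); reduce u mod 17: (10, -36).
General solution: u = 10 + 17t, v = -36 - 64t for integer t.
71 ≤ 10 + 17t ≤ 296 gives t ∈ [4, 16], which is 13 values.

13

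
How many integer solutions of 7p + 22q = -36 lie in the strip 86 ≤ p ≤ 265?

gcd(22, 7) = 1  (22 = 3*7 + 1, 7 = 7*1).
Back-substituting, 7*(-3) + 22*(1) = 1.
Scale by -36: particular solution (108, -36); reduce p mod 22: (20, -8).
General solution: p = 20 + 22t, q = -8 - 7t for integer t.
86 ≤ 20 + 22t ≤ 265 gives t ∈ [3, 11], which is 9 values.

9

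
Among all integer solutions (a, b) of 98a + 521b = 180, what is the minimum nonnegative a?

gcd(521, 98) = 1.
1 divides 180, so solutions exist.
By Bézout, 98*(-101) + 521*(19) = 1.
Scale by 180/1 = 180: (a₀, b₀) = (-18180, 3420).
General solution: a = -18180 + 521t, b = 3420 - 98t for integer t.
a ≥ 0: smallest is -18180 mod 521 = 55 (at t = 35), with b = -10.

55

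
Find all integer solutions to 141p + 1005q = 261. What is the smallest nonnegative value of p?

66

gcd(1005, 141):
  1005 = 7×141 + 18
  141 = 7×18 + 15
  18 = 1×15 + 3
  15 = 5×3
so gcd(1005, 141) = 3.
3 divides 261, so solutions exist.
Back-substitute for Bézout coefficients:
  3 = 18 - 1×15
  ... = 141×(-57) + 1005×(8)
Scale by 261/3 = 87: (p₀, q₀) = (-4959, 696).
General solution: p = -4959 + 335t, q = 696 - 47t for integer t.
p ≥ 0: smallest is -4959 mod 335 = 66 (at t = 15), with q = -9.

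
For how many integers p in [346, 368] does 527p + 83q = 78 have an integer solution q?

gcd(527, 83):
  527 = 6*83 + 29
  83 = 2*29 + 25
  29 = 1*25 + 4
  25 = 6*4 + 1
  4 = 4*1
so gcd(527, 83) = 1.
Back-substitute for Bézout coefficients:
  1 = 25 - 6*4
  ... = 527*(-20) + 83*(127)
Scale by 78: particular solution (-1560, 9906); reduce p mod 83: (17, -107).
General solution: p = 17 + 83t, q = -107 - 527t for integer t.
346 ≤ 17 + 83t ≤ 368 gives t ∈ [4, 4], which is 1 value.

1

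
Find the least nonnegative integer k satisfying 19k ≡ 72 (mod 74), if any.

70

gcd(74, 19) = 1.
1 divides 72, so solutions exist.
By Bézout, 19*(-35) + 74*(9) = 1.
So 19*(-35) ≡ 1 (mod 74); multiply by 72: k ≡ -2520 (mod 74).
Smallest nonnegative: k = -2520 mod 74 = 70.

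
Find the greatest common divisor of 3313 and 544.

gcd(3313, 544):
  3313 = 6×544 + 49
  544 = 11×49 + 5
  49 = 9×5 + 4
  5 = 1×4 + 1
  4 = 4×1
so gcd(3313, 544) = 1.

1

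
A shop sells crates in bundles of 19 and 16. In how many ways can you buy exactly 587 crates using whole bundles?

Need nonnegative integers with 19j + 16k = 587.
gcd(19, 16) = 1, and 19·(-5) + 16·(6) = 1.
So (j₀, k₀) = (-2935, 3522); general j = -2935 + 16t, k = 3522 - 19t.
j ≥ 0 ⇒ t ≥ 184; k ≥ 0 ⇒ t ≤ 185. That's 2 values of t.

2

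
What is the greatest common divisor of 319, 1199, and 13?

gcd(1199, 319) = 11.
gcd(11, 13) = 1.

1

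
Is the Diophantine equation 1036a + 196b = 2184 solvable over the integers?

yes

gcd(1036, 196) = 28  (1036 = 5×196 + 56, 196 = 3×56 + 28, 56 = 2×28).
28 divides 2184, so integer solutions exist.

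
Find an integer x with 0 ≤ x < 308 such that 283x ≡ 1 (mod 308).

gcd(308, 283):
  308 = 1·283 + 25
  283 = 11·25 + 8
  25 = 3·8 + 1
  8 = 8·1
so gcd(308, 283) = 1.
Back-substitute for Bézout coefficients:
  1 = 25 - 3·8
  ... = 283·(-37) + 308·(34)
So 283·-37 ≡ 1 (mod 308), and -37 mod 308 = 271.

271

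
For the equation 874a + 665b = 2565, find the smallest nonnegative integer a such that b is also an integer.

gcd(874, 665) = 19  (874 = 1*665 + 209, 665 = 3*209 + 38, 209 = 5*38 + 19, 38 = 2*19).
19 divides 2565, so solutions exist.
Back-substituting, 874*(16) + 665*(-21) = 19.
Scale by 2565/19 = 135: (a₀, b₀) = (2160, -2835).
General solution: a = 2160 + 35t, b = -2835 - 46t for integer t.
a ≥ 0: smallest is 2160 mod 35 = 25 (at t = -61), with b = -29.

25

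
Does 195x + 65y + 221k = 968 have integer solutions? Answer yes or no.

gcd(195, 65) = 65.
gcd(65, 221) = 13.
13 does not divide 968 (remainder 6), so no integer solutions.

no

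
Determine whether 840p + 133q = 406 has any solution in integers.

gcd(840, 133) = 7  (840 = 6·133 + 42, 133 = 3·42 + 7, 42 = 6·7).
7 divides 406, so integer solutions exist.

yes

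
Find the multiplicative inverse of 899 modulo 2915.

gcd(2915, 899) = 1.
By Bézout, 899×(1404) + 2915×(-433) = 1.
So 899×1404 ≡ 1 (mod 2915), and 1404 mod 2915 = 1404.

1404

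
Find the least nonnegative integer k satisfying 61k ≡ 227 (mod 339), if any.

176

gcd(339, 61) = 1.
1 divides 227, so solutions exist.
By Bézout, 61*(-50) + 339*(9) = 1.
So 61*(-50) ≡ 1 (mod 339); multiply by 227: k ≡ -11350 (mod 339).
Smallest nonnegative: k = -11350 mod 339 = 176.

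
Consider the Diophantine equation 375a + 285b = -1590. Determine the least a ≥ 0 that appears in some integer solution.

gcd(375, 285):
  375 = 1·285 + 90
  285 = 3·90 + 15
  90 = 6·15
so gcd(375, 285) = 15.
15 divides -1590, so solutions exist.
Back-substitute for Bézout coefficients:
  15 = 285 - 3·90
  ... = 375·(-3) + 285·(4)
Scale by -1590/15 = -106: (a₀, b₀) = (318, -424).
General solution: a = 318 + 19t, b = -424 - 25t for integer t.
a ≥ 0: smallest is 318 mod 19 = 14 (at t = -16), with b = -24.

14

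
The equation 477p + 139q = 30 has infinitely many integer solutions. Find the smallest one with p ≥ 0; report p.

gcd(477, 139):
  477 = 3×139 + 60
  139 = 2×60 + 19
  60 = 3×19 + 3
  19 = 6×3 + 1
  3 = 3×1
so gcd(477, 139) = 1.
1 divides 30, so solutions exist.
Back-substitute for Bézout coefficients:
  1 = 19 - 6×3
  ... = 477×(-44) + 139×(151)
Scale by 30/1 = 30: (p₀, q₀) = (-1320, 4530).
General solution: p = -1320 + 139t, q = 4530 - 477t for integer t.
p ≥ 0: smallest is -1320 mod 139 = 70 (at t = 10), with q = -240.

70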